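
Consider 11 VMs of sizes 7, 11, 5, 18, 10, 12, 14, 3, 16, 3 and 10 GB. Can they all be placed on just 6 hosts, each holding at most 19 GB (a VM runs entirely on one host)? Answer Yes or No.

Total = 109 GB; ⌈109/19⌉ = 6.
7 VMs each exceed half the capacity and cannot share a host, forcing at least 7 hosts.
At least 7 hosts are required, but only 6 are allowed.

No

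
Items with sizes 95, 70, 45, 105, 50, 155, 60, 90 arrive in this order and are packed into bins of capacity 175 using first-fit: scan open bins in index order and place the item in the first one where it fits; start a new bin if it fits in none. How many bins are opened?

5

  95 → bin 1 (new)  [load 95/175]
  70 → bin 1  [load 165/175]
  45 → bin 2 (new)  [load 45/175]
  105 → bin 2  [load 150/175]
  50 → bin 3 (new)  [load 50/175]
  155 → bin 4 (new)  [load 155/175]
  60 → bin 3  [load 110/175]
  90 → bin 5 (new)  [load 90/175]
5 bins opened.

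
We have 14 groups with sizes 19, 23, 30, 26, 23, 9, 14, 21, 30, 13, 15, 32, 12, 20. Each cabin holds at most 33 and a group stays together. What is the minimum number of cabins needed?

10

Total = 32 + 30 + 30 + 26 + 23 + 23 + 21 + 20 + 19 + 15 + 14 + 13 + 12 + 9 = 287.
Lower bound: ⌈287/33⌉ = 9 cabins.
A packing using 10 cabins:
  cabin 1: 32 = 32
  cabin 2: 30 = 30
  cabin 3: 30 = 30
  cabin 4: 26 = 26
  cabin 5: 23 + 9 = 32
  cabin 6: 23 = 23
  cabin 7: 21 + 12 = 33
  cabin 8: 20 + 13 = 33
  cabin 9: 19 + 14 = 33
  cabin 10: 15 = 15
No arrangement into 9 cabins stays within capacity, so 10 is optimal.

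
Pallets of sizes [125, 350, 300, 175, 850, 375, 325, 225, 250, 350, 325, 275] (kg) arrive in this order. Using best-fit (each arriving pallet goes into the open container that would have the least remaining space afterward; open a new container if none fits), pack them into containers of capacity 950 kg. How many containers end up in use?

5

  125 → container 1 (new)  [load 125/950]
  350 → container 1  [load 475/950]
  300 → container 1  [load 775/950]
  175 → container 1  [load 950/950]
  850 → container 2 (new)  [load 850/950]
  375 → container 3 (new)  [load 375/950]
  325 → container 3  [load 700/950]
  225 → container 3  [load 925/950]
  250 → container 4 (new)  [load 250/950]
  350 → container 4  [load 600/950]
  325 → container 4  [load 925/950]
  275 → container 5 (new)  [load 275/950]
5 containers opened.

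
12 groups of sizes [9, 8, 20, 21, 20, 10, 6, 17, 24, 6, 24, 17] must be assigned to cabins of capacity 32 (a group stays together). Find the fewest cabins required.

Total = 24 + 24 + 21 + 20 + 20 + 17 + 17 + 10 + 9 + 8 + 6 + 6 = 182.
Lower bound: ⌈182/32⌉ = 6 cabins.
Also, 7 groups each exceed 16, and no two of those can share a cabin, so at least 7 cabins are needed.
A packing using 7 cabins:
  cabin 1: 24 + 8 = 32
  cabin 2: 24 + 6 = 30
  cabin 3: 21 + 10 = 31
  cabin 4: 20 + 9 = 29
  cabin 5: 20 + 6 = 26
  cabin 6: 17 = 17
  cabin 7: 17 = 17
This matches the lower bound, so 7 is optimal.

7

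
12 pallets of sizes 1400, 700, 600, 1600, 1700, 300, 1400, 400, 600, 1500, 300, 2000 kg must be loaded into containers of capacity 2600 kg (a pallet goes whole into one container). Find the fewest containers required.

6

Total = 2000 + 1700 + 1600 + 1500 + 1400 + 1400 + 700 + 600 + 600 + 400 + 300 + 300 = 12500 kg.
Lower bound: ⌈12500/2600⌉ = 5 containers.
Also, 6 pallets each exceed 1300 kg, and no two of those can share a container, so at least 6 containers are needed.
A packing using 6 containers:
  container 1: 2000 + 600 = 2600
  container 2: 1700 + 700 = 2400
  container 3: 1600 + 600 + 400 = 2600
  container 4: 1500 + 300 + 300 = 2100
  container 5: 1400 = 1400
  container 6: 1400 = 1400
This matches the lower bound, so 6 is optimal.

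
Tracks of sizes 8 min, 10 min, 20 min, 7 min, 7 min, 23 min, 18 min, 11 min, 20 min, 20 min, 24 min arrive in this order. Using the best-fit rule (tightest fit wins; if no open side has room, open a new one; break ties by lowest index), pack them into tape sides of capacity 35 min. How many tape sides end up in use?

  8 → side 1 (new)  [load 8/35]
  10 → side 1  [load 18/35]
  20 → side 2 (new)  [load 20/35]
  7 → side 2  [load 27/35]
  7 → side 2  [load 34/35]
  23 → side 3 (new)  [load 23/35]
  18 → side 4 (new)  [load 18/35]
  11 → side 3  [load 34/35]
  20 → side 5 (new)  [load 20/35]
  20 → side 6 (new)  [load 20/35]
  24 → side 7 (new)  [load 24/35]
7 tape sides opened.

7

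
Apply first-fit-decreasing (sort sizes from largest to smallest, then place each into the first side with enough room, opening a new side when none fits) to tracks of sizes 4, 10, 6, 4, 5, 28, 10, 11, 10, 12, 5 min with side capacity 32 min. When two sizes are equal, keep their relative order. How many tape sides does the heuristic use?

4

Sorted descending: 28, 12, 11, 10, 10, 10, 6, 5, 5, 4, 4.
  28 → side 1 (new)  [load 28/32]
  12 → side 2 (new)  [load 12/32]
  11 → side 2  [load 23/32]
  10 → side 3 (new)  [load 10/32]
  10 → side 3  [load 20/32]
  10 → side 3  [load 30/32]
  6 → side 2  [load 29/32]
  5 → side 4 (new)  [load 5/32]
  5 → side 4  [load 10/32]
  4 → side 1  [load 32/32]
  4 → side 4  [load 14/32]
4 tape sides opened.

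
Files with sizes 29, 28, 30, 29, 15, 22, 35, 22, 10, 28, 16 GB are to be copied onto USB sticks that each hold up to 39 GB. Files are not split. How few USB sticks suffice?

8

Total = 35 + 30 + 29 + 29 + 28 + 28 + 22 + 22 + 16 + 15 + 10 = 264 GB.
Lower bound: ⌈264/39⌉ = 7 USB sticks.
Also, 8 files each exceed 39/2 GB, and no two of those can share a USB stick, so at least 8 USB sticks are needed.
A packing using 8 USB sticks:
  USB stick 1: 35 = 35
  USB stick 2: 30 = 30
  USB stick 3: 29 + 10 = 39
  USB stick 4: 29 = 29
  USB stick 5: 28 = 28
  USB stick 6: 28 = 28
  USB stick 7: 22 + 16 = 38
  USB stick 8: 22 + 15 = 37
This matches the lower bound, so 8 is optimal.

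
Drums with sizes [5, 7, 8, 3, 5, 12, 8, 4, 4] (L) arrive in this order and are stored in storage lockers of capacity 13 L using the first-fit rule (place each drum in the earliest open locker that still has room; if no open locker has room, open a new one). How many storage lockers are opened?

5

  5 → locker 1 (new)  [load 5/13]
  7 → locker 1  [load 12/13]
  8 → locker 2 (new)  [load 8/13]
  3 → locker 2  [load 11/13]
  5 → locker 3 (new)  [load 5/13]
  12 → locker 4 (new)  [load 12/13]
  8 → locker 3  [load 13/13]
  4 → locker 5 (new)  [load 4/13]
  4 → locker 5  [load 8/13]
5 storage lockers opened.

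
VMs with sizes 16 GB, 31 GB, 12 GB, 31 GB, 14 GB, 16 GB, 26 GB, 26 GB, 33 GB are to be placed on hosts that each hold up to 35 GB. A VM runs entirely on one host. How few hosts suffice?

Total = 33 + 31 + 31 + 26 + 26 + 16 + 16 + 14 + 12 = 205 GB.
Lower bound: ⌈205/35⌉ = 6 hosts.
A packing using 7 hosts:
  host 1: 33 = 33
  host 2: 31 = 31
  host 3: 31 = 31
  host 4: 26 = 26
  host 5: 26 = 26
  host 6: 16 + 16 = 32
  host 7: 14 + 12 = 26
No arrangement into 6 hosts stays within capacity, so 7 is optimal.

7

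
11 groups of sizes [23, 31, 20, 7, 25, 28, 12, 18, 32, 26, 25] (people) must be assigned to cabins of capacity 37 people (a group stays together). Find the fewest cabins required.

Total = 32 + 31 + 28 + 26 + 25 + 25 + 23 + 20 + 18 + 12 + 7 = 247 people.
Lower bound: ⌈247/37⌉ = 7 cabins.
Also, 8 groups each exceed 37/2 people, and no two of those can share a cabin, so at least 8 cabins are needed.
A packing using 9 cabins:
  cabin 1: 32 = 32
  cabin 2: 31 = 31
  cabin 3: 28 + 7 = 35
  cabin 4: 26 = 26
  cabin 5: 25 + 12 = 37
  cabin 6: 25 = 25
  cabin 7: 23 = 23
  cabin 8: 20 = 20
  cabin 9: 18 = 18
No arrangement into 8 cabins stays within capacity, so 9 is optimal.

9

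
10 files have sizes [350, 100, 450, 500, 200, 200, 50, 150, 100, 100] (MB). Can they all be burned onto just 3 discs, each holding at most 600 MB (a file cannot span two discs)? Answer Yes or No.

Total = 2200 MB; ⌈2200/600⌉ = 4.
At least 4 discs are required, but only 3 are allowed.

No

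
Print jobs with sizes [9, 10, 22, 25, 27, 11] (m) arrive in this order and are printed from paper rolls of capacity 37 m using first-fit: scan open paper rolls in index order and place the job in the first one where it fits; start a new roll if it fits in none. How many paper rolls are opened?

4

  9 → roll 1 (new)  [load 9/37]
  10 → roll 1  [load 19/37]
  22 → roll 2 (new)  [load 22/37]
  25 → roll 3 (new)  [load 25/37]
  27 → roll 4 (new)  [load 27/37]
  11 → roll 1  [load 30/37]
4 paper rolls opened.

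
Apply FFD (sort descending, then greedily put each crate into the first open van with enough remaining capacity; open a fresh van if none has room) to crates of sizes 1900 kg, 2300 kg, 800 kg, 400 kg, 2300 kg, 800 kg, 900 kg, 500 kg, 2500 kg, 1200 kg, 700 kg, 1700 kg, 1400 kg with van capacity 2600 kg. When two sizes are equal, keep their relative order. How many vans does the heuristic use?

7

Sorted descending: 2500, 2300, 2300, 1900, 1700, 1400, 1200, 900, 800, 800, 700, 500, 400.
  2500 → van 1 (new)  [load 2500/2600]
  2300 → van 2 (new)  [load 2300/2600]
  2300 → van 3 (new)  [load 2300/2600]
  1900 → van 4 (new)  [load 1900/2600]
  1700 → van 5 (new)  [load 1700/2600]
  1400 → van 6 (new)  [load 1400/2600]
  1200 → van 6  [load 2600/2600]
  900 → van 5  [load 2600/2600]
  800 → van 7 (new)  [load 800/2600]
  800 → van 7  [load 1600/2600]
  700 → van 4  [load 2600/2600]
  500 → van 7  [load 2100/2600]
  400 → van 7  [load 2500/2600]
7 vans opened.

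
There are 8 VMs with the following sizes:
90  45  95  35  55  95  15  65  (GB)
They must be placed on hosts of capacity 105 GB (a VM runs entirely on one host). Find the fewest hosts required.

5

Total = 95 + 95 + 90 + 65 + 55 + 45 + 35 + 15 = 495 GB.
Lower bound: ⌈495/105⌉ = 5 hosts.
A packing using 5 hosts:
  host 1: 95 = 95
  host 2: 95 = 95
  host 3: 90 + 15 = 105
  host 4: 65 + 35 = 100
  host 5: 55 + 45 = 100
This matches the lower bound, so 5 is optimal.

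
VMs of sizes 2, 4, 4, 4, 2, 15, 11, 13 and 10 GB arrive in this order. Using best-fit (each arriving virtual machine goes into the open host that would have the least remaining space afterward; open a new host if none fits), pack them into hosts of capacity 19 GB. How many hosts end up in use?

  2 → host 1 (new)  [load 2/19]
  4 → host 1  [load 6/19]
  4 → host 1  [load 10/19]
  4 → host 1  [load 14/19]
  2 → host 1  [load 16/19]
  15 → host 2 (new)  [load 15/19]
  11 → host 3 (new)  [load 11/19]
  13 → host 4 (new)  [load 13/19]
  10 → host 5 (new)  [load 10/19]
5 hosts opened.

5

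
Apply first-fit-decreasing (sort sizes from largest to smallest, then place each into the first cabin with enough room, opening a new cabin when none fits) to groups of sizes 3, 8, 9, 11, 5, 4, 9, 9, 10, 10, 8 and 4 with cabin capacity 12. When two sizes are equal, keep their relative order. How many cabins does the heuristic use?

9

Sorted descending: 11, 10, 10, 9, 9, 9, 8, 8, 5, 4, 4, 3.
  11 → cabin 1 (new)  [load 11/12]
  10 → cabin 2 (new)  [load 10/12]
  10 → cabin 3 (new)  [load 10/12]
  9 → cabin 4 (new)  [load 9/12]
  9 → cabin 5 (new)  [load 9/12]
  9 → cabin 6 (new)  [load 9/12]
  8 → cabin 7 (new)  [load 8/12]
  8 → cabin 8 (new)  [load 8/12]
  5 → cabin 9 (new)  [load 5/12]
  4 → cabin 7  [load 12/12]
  4 → cabin 8  [load 12/12]
  3 → cabin 4  [load 12/12]
9 cabins opened.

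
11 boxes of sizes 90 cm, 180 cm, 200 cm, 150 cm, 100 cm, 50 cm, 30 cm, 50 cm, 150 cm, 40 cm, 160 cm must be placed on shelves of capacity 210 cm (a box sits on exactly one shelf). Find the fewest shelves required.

Total = 200 + 180 + 160 + 150 + 150 + 100 + 90 + 50 + 50 + 40 + 30 = 1200 cm.
Lower bound: ⌈1200/210⌉ = 6 shelves.
A packing using 6 shelves:
  shelf 1: 200 = 200
  shelf 2: 180 + 30 = 210
  shelf 3: 160 + 50 = 210
  shelf 4: 150 + 50 = 200
  shelf 5: 150 + 40 = 190
  shelf 6: 100 + 90 = 190
This matches the lower bound, so 6 is optimal.

6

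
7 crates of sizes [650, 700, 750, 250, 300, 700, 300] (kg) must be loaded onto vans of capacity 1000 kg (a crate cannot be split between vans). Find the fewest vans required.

4

Total = 750 + 700 + 700 + 650 + 300 + 300 + 250 = 3650 kg.
Lower bound: ⌈3650/1000⌉ = 4 vans.
A packing using 4 vans:
  van 1: 750 + 250 = 1000
  van 2: 700 + 300 = 1000
  van 3: 700 + 300 = 1000
  van 4: 650 = 650
This matches the lower bound, so 4 is optimal.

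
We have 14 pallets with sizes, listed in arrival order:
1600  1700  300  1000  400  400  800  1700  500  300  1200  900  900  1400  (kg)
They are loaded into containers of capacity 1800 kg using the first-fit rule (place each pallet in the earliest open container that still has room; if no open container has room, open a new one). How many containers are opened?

  1600 → container 1 (new)  [load 1600/1800]
  1700 → container 2 (new)  [load 1700/1800]
  300 → container 3 (new)  [load 300/1800]
  1000 → container 3  [load 1300/1800]
  400 → container 3  [load 1700/1800]
  400 → container 4 (new)  [load 400/1800]
  800 → container 4  [load 1200/1800]
  1700 → container 5 (new)  [load 1700/1800]
  500 → container 4  [load 1700/1800]
  300 → container 6 (new)  [load 300/1800]
  1200 → container 6  [load 1500/1800]
  900 → container 7 (new)  [load 900/1800]
  900 → container 7  [load 1800/1800]
  1400 → container 8 (new)  [load 1400/1800]
8 containers opened.

8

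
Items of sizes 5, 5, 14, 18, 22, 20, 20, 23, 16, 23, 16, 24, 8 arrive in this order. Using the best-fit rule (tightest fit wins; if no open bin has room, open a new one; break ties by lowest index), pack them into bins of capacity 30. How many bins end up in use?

10

  5 → bin 1 (new)  [load 5/30]
  5 → bin 1  [load 10/30]
  14 → bin 1  [load 24/30]
  18 → bin 2 (new)  [load 18/30]
  22 → bin 3 (new)  [load 22/30]
  20 → bin 4 (new)  [load 20/30]
  20 → bin 5 (new)  [load 20/30]
  23 → bin 6 (new)  [load 23/30]
  16 → bin 7 (new)  [load 16/30]
  23 → bin 8 (new)  [load 23/30]
  16 → bin 9 (new)  [load 16/30]
  24 → bin 10 (new)  [load 24/30]
  8 → bin 3  [load 30/30]
10 bins opened.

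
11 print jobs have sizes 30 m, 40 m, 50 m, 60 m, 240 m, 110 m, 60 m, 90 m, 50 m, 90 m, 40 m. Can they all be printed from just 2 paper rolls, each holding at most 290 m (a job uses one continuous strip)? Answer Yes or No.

Total = 860 m; ⌈860/290⌉ = 3.
At least 3 paper rolls are required, but only 2 are allowed.

No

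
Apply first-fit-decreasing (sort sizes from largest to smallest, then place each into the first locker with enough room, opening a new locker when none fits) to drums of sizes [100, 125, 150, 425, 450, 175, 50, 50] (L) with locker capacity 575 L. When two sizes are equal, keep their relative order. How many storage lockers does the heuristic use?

Sorted descending: 450, 425, 175, 150, 125, 100, 50, 50.
  450 → locker 1 (new)  [load 450/575]
  425 → locker 2 (new)  [load 425/575]
  175 → locker 3 (new)  [load 175/575]
  150 → locker 2  [load 575/575]
  125 → locker 1  [load 575/575]
  100 → locker 3  [load 275/575]
  50 → locker 3  [load 325/575]
  50 → locker 3  [load 375/575]
3 storage lockers opened.

3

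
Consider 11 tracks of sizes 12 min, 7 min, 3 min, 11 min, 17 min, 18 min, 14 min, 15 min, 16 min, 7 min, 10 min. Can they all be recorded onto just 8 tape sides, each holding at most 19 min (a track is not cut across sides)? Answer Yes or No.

A valid assignment using 8 tape sides:
  side 1: 18 = 18
  side 2: 17 = 17
  side 3: 16 + 3 = 19
  side 4: 15 = 15
  side 5: 14 = 14
  side 6: 12 + 7 = 19
  side 7: 11 + 7 = 18
  side 8: 10 = 10
Every load is within 19 min, so 8 tape sides suffice.

Yes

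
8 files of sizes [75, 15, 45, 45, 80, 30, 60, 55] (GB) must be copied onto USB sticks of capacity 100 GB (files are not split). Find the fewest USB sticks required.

5

Total = 80 + 75 + 60 + 55 + 45 + 45 + 30 + 15 = 405 GB.
Lower bound: ⌈405/100⌉ = 5 USB sticks.
A packing using 5 USB sticks:
  USB stick 1: 80 + 15 = 95
  USB stick 2: 75 = 75
  USB stick 3: 60 + 30 = 90
  USB stick 4: 55 + 45 = 100
  USB stick 5: 45 = 45
This matches the lower bound, so 5 is optimal.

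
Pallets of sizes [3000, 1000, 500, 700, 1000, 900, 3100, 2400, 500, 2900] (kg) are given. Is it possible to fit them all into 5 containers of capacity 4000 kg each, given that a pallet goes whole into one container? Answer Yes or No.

A valid assignment using 5 containers:
  container 1: 3100 + 900 = 4000
  container 2: 3000 + 1000 = 4000
  container 3: 2900 + 1000 = 3900
  container 4: 2400 + 700 + 500 = 3600
  container 5: 500 = 500
Every load is within 4000 kg, so 5 containers suffice.

Yes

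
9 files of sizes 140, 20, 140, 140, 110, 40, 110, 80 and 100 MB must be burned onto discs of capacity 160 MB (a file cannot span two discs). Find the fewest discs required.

Total = 140 + 140 + 140 + 110 + 110 + 100 + 80 + 40 + 20 = 880 MB.
Lower bound: ⌈880/160⌉ = 6 discs.
A packing using 7 discs:
  disc 1: 140 + 20 = 160
  disc 2: 140 = 140
  disc 3: 140 = 140
  disc 4: 110 + 40 = 150
  disc 5: 110 = 110
  disc 6: 100 = 100
  disc 7: 80 = 80
No arrangement into 6 discs stays within capacity, so 7 is optimal.

7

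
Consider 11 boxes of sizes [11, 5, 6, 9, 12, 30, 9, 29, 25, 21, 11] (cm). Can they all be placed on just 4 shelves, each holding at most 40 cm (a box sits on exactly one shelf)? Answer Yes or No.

No

Total = 168 cm; ⌈168/40⌉ = 5.
At least 5 shelves are required, but only 4 are allowed.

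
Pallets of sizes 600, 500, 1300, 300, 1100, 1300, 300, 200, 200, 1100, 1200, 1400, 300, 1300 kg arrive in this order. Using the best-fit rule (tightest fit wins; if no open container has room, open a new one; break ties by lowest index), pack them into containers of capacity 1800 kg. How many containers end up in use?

8

  600 → container 1 (new)  [load 600/1800]
  500 → container 1  [load 1100/1800]
  1300 → container 2 (new)  [load 1300/1800]
  300 → container 2  [load 1600/1800]
  1100 → container 3 (new)  [load 1100/1800]
  1300 → container 4 (new)  [load 1300/1800]
  300 → container 4  [load 1600/1800]
  200 → container 2  [load 1800/1800]
  200 → container 4  [load 1800/1800]
  1100 → container 5 (new)  [load 1100/1800]
  1200 → container 6 (new)  [load 1200/1800]
  1400 → container 7 (new)  [load 1400/1800]
  300 → container 7  [load 1700/1800]
  1300 → container 8 (new)  [load 1300/1800]
8 containers opened.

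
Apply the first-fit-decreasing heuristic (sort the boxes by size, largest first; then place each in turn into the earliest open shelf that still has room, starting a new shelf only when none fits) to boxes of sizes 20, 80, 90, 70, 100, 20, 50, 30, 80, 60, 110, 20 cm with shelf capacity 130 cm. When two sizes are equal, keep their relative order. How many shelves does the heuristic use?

Sorted descending: 110, 100, 90, 80, 80, 70, 60, 50, 30, 20, 20, 20.
  110 → shelf 1 (new)  [load 110/130]
  100 → shelf 2 (new)  [load 100/130]
  90 → shelf 3 (new)  [load 90/130]
  80 → shelf 4 (new)  [load 80/130]
  80 → shelf 5 (new)  [load 80/130]
  70 → shelf 6 (new)  [load 70/130]
  60 → shelf 6  [load 130/130]
  50 → shelf 4  [load 130/130]
  30 → shelf 2  [load 130/130]
  20 → shelf 1  [load 130/130]
  20 → shelf 3  [load 110/130]
  20 → shelf 3  [load 130/130]
6 shelves opened.

6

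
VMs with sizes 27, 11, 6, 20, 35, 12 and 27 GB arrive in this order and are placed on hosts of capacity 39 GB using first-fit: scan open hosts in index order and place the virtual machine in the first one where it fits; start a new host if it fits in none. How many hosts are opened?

  27 → host 1 (new)  [load 27/39]
  11 → host 1  [load 38/39]
  6 → host 2 (new)  [load 6/39]
  20 → host 2  [load 26/39]
  35 → host 3 (new)  [load 35/39]
  12 → host 2  [load 38/39]
  27 → host 4 (new)  [load 27/39]
4 hosts opened.

4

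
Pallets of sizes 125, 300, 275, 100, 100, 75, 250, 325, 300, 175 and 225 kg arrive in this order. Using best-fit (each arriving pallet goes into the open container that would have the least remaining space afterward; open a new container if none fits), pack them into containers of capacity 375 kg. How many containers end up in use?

  125 → container 1 (new)  [load 125/375]
  300 → container 2 (new)  [load 300/375]
  275 → container 3 (new)  [load 275/375]
  100 → container 3  [load 375/375]
  100 → container 1  [load 225/375]
  75 → container 2  [load 375/375]
  250 → container 4 (new)  [load 250/375]
  325 → container 5 (new)  [load 325/375]
  300 → container 6 (new)  [load 300/375]
  175 → container 7 (new)  [load 175/375]
  225 → container 8 (new)  [load 225/375]
8 containers opened.

8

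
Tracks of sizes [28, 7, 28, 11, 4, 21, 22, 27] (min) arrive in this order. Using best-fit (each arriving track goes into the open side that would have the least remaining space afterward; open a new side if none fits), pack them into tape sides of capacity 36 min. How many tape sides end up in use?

  28 → side 1 (new)  [load 28/36]
  7 → side 1  [load 35/36]
  28 → side 2 (new)  [load 28/36]
  11 → side 3 (new)  [load 11/36]
  4 → side 2  [load 32/36]
  21 → side 3  [load 32/36]
  22 → side 4 (new)  [load 22/36]
  27 → side 5 (new)  [load 27/36]
5 tape sides opened.

5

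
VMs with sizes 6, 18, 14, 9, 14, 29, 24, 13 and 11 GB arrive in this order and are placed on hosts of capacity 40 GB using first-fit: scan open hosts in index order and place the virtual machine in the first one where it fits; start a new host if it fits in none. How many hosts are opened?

  6 → host 1 (new)  [load 6/40]
  18 → host 1  [load 24/40]
  14 → host 1  [load 38/40]
  9 → host 2 (new)  [load 9/40]
  14 → host 2  [load 23/40]
  29 → host 3 (new)  [load 29/40]
  24 → host 4 (new)  [load 24/40]
  13 → host 2  [load 36/40]
  11 → host 3  [load 40/40]
4 hosts opened.

4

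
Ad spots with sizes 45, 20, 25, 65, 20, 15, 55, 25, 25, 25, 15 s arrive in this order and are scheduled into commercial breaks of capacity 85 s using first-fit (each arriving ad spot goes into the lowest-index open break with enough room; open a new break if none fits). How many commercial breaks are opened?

  45 → break 1 (new)  [load 45/85]
  20 → break 1  [load 65/85]
  25 → break 2 (new)  [load 25/85]
  65 → break 3 (new)  [load 65/85]
  20 → break 1  [load 85/85]
  15 → break 2  [load 40/85]
  55 → break 4 (new)  [load 55/85]
  25 → break 2  [load 65/85]
  25 → break 4  [load 80/85]
  25 → break 5 (new)  [load 25/85]
  15 → break 2  [load 80/85]
5 commercial breaks opened.

5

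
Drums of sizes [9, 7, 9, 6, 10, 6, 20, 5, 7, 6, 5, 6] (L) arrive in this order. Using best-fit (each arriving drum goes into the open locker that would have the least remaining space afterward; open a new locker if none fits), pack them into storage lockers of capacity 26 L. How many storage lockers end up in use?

  9 → locker 1 (new)  [load 9/26]
  7 → locker 1  [load 16/26]
  9 → locker 1  [load 25/26]
  6 → locker 2 (new)  [load 6/26]
  10 → locker 2  [load 16/26]
  6 → locker 2  [load 22/26]
  20 → locker 3 (new)  [load 20/26]
  5 → locker 3  [load 25/26]
  7 → locker 4 (new)  [load 7/26]
  6 → locker 4  [load 13/26]
  5 → locker 4  [load 18/26]
  6 → locker 4  [load 24/26]
4 storage lockers opened.

4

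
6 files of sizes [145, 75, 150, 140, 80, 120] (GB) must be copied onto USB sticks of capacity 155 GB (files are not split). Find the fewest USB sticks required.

Total = 150 + 145 + 140 + 120 + 80 + 75 = 710 GB.
Lower bound: ⌈710/155⌉ = 5 USB sticks.
A packing using 5 USB sticks:
  USB stick 1: 150 = 150
  USB stick 2: 145 = 145
  USB stick 3: 140 = 140
  USB stick 4: 120 = 120
  USB stick 5: 80 + 75 = 155
This matches the lower bound, so 5 is optimal.

5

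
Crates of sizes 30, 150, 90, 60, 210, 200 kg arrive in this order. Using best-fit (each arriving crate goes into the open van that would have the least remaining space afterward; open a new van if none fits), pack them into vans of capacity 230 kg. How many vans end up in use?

4

  30 → van 1 (new)  [load 30/230]
  150 → van 1  [load 180/230]
  90 → van 2 (new)  [load 90/230]
  60 → van 2  [load 150/230]
  210 → van 3 (new)  [load 210/230]
  200 → van 4 (new)  [load 200/230]
4 vans opened.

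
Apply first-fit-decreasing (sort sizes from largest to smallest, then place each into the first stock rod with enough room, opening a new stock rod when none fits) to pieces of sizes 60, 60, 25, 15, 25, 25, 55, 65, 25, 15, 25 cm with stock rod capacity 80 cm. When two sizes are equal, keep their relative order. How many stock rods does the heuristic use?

6

Sorted descending: 65, 60, 60, 55, 25, 25, 25, 25, 25, 15, 15.
  65 → stock rod 1 (new)  [load 65/80]
  60 → stock rod 2 (new)  [load 60/80]
  60 → stock rod 3 (new)  [load 60/80]
  55 → stock rod 4 (new)  [load 55/80]
  25 → stock rod 4  [load 80/80]
  25 → stock rod 5 (new)  [load 25/80]
  25 → stock rod 5  [load 50/80]
  25 → stock rod 5  [load 75/80]
  25 → stock rod 6 (new)  [load 25/80]
  15 → stock rod 1  [load 80/80]
  15 → stock rod 2  [load 75/80]
6 stock rods opened.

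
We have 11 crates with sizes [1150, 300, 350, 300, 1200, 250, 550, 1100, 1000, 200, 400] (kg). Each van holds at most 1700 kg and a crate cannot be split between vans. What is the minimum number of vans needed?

Total = 1200 + 1150 + 1100 + 1000 + 550 + 400 + 350 + 300 + 300 + 250 + 200 = 6800 kg.
Lower bound: ⌈6800/1700⌉ = 4 vans.
A packing using 4 vans:
  van 1: 1200 + 300 + 200 = 1700
  van 2: 1150 + 550 = 1700
  van 3: 1100 + 350 + 250 = 1700
  van 4: 1000 + 400 + 300 = 1700
This matches the lower bound, so 4 is optimal.

4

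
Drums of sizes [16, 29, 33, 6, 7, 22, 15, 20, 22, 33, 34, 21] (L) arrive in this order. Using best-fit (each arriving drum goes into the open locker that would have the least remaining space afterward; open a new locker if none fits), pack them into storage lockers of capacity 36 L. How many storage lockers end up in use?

9

  16 → locker 1 (new)  [load 16/36]
  29 → locker 2 (new)  [load 29/36]
  33 → locker 3 (new)  [load 33/36]
  6 → locker 2  [load 35/36]
  7 → locker 1  [load 23/36]
  22 → locker 4 (new)  [load 22/36]
  15 → locker 5 (new)  [load 15/36]
  20 → locker 5  [load 35/36]
  22 → locker 6 (new)  [load 22/36]
  33 → locker 7 (new)  [load 33/36]
  34 → locker 8 (new)  [load 34/36]
  21 → locker 9 (new)  [load 21/36]
9 storage lockers opened.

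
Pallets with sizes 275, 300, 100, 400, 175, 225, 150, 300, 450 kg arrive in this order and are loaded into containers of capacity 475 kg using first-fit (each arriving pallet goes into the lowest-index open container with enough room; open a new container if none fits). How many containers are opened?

6

  275 → container 1 (new)  [load 275/475]
  300 → container 2 (new)  [load 300/475]
  100 → container 1  [load 375/475]
  400 → container 3 (new)  [load 400/475]
  175 → container 2  [load 475/475]
  225 → container 4 (new)  [load 225/475]
  150 → container 4  [load 375/475]
  300 → container 5 (new)  [load 300/475]
  450 → container 6 (new)  [load 450/475]
6 containers opened.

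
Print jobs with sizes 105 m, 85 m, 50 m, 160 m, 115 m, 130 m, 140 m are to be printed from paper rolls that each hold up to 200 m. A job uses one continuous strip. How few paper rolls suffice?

Total = 160 + 140 + 130 + 115 + 105 + 85 + 50 = 785 m.
Lower bound: ⌈785/200⌉ = 4 paper rolls.
Also, 5 print jobs each exceed 100 m, and no two of those can share a roll, so at least 5 paper rolls are needed.
A packing using 5 paper rolls:
  roll 1: 160 = 160
  roll 2: 140 + 50 = 190
  roll 3: 130 = 130
  roll 4: 115 + 85 = 200
  roll 5: 105 = 105
This matches the lower bound, so 5 is optimal.

5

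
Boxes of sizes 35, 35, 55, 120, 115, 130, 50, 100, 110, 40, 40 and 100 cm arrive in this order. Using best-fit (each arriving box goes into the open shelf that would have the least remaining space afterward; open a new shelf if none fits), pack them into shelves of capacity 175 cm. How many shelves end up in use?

  35 → shelf 1 (new)  [load 35/175]
  35 → shelf 1  [load 70/175]
  55 → shelf 1  [load 125/175]
  120 → shelf 2 (new)  [load 120/175]
  115 → shelf 3 (new)  [load 115/175]
  130 → shelf 4 (new)  [load 130/175]
  50 → shelf 1  [load 175/175]
  100 → shelf 5 (new)  [load 100/175]
  110 → shelf 6 (new)  [load 110/175]
  40 → shelf 4  [load 170/175]
  40 → shelf 2  [load 160/175]
  100 → shelf 7 (new)  [load 100/175]
7 shelves opened.

7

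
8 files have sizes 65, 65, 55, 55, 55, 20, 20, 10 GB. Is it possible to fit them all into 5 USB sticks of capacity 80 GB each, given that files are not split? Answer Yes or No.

Yes

A valid assignment using 5 USB sticks:
  USB stick 1: 65 + 10 = 75
  USB stick 2: 65 = 65
  USB stick 3: 55 + 20 = 75
  USB stick 4: 55 + 20 = 75
  USB stick 5: 55 = 55
Every load is within 80 GB, so 5 USB sticks suffice.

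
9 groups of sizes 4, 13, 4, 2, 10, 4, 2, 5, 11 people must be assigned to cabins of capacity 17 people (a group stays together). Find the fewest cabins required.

4

Total = 13 + 11 + 10 + 5 + 4 + 4 + 4 + 2 + 2 = 55 people.
Lower bound: ⌈55/17⌉ = 4 cabins.
A packing using 4 cabins:
  cabin 1: 13 + 4 = 17
  cabin 2: 11 + 5 = 16
  cabin 3: 10 + 4 + 2 = 16
  cabin 4: 4 + 2 = 6
This matches the lower bound, so 4 is optimal.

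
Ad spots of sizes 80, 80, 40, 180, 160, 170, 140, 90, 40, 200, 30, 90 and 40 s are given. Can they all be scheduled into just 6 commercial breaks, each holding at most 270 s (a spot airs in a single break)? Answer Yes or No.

A valid assignment using 6 commercial breaks:
  break 1: 200 + 40 + 30 = 270
  break 2: 180 + 90 = 270
  break 3: 170 + 90 = 260
  break 4: 160 + 80 = 240
  break 5: 140 + 80 + 40 = 260
  break 6: 40 = 40
Every load is within 270 s, so 6 commercial breaks suffice.

Yes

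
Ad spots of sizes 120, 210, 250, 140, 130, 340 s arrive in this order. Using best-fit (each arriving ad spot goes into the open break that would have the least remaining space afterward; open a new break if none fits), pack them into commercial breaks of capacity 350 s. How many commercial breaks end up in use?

  120 → break 1 (new)  [load 120/350]
  210 → break 1  [load 330/350]
  250 → break 2 (new)  [load 250/350]
  140 → break 3 (new)  [load 140/350]
  130 → break 3  [load 270/350]
  340 → break 4 (new)  [load 340/350]
4 commercial breaks opened.

4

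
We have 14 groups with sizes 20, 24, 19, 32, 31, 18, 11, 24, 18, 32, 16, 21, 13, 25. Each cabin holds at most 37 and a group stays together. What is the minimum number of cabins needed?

10

Total = 32 + 32 + 31 + 25 + 24 + 24 + 21 + 20 + 19 + 18 + 18 + 16 + 13 + 11 = 304.
Lower bound: ⌈304/37⌉ = 9 cabins.
A packing using 10 cabins:
  cabin 1: 32 = 32
  cabin 2: 32 = 32
  cabin 3: 31 = 31
  cabin 4: 25 + 11 = 36
  cabin 5: 24 + 13 = 37
  cabin 6: 24 = 24
  cabin 7: 21 + 16 = 37
  cabin 8: 20 = 20
  cabin 9: 19 + 18 = 37
  cabin 10: 18 = 18
No arrangement into 9 cabins stays within capacity, so 10 is optimal.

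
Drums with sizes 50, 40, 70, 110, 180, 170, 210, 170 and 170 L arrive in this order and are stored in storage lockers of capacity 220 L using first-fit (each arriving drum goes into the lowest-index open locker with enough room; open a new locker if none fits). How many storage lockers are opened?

7

  50 → locker 1 (new)  [load 50/220]
  40 → locker 1  [load 90/220]
  70 → locker 1  [load 160/220]
  110 → locker 2 (new)  [load 110/220]
  180 → locker 3 (new)  [load 180/220]
  170 → locker 4 (new)  [load 170/220]
  210 → locker 5 (new)  [load 210/220]
  170 → locker 6 (new)  [load 170/220]
  170 → locker 7 (new)  [load 170/220]
7 storage lockers opened.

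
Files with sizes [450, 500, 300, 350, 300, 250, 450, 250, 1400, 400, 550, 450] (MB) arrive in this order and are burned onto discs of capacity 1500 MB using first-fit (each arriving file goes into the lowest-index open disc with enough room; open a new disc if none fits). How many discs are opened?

  450 → disc 1 (new)  [load 450/1500]
  500 → disc 1  [load 950/1500]
  300 → disc 1  [load 1250/1500]
  350 → disc 2 (new)  [load 350/1500]
  300 → disc 2  [load 650/1500]
  250 → disc 1  [load 1500/1500]
  450 → disc 2  [load 1100/1500]
  250 → disc 2  [load 1350/1500]
  1400 → disc 3 (new)  [load 1400/1500]
  400 → disc 4 (new)  [load 400/1500]
  550 → disc 4  [load 950/1500]
  450 → disc 4  [load 1400/1500]
4 discs opened.

4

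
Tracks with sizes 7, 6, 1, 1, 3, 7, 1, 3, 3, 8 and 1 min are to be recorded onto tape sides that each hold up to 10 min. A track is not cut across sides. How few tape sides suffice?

Total = 8 + 7 + 7 + 6 + 3 + 3 + 3 + 1 + 1 + 1 + 1 = 41 min.
Lower bound: ⌈41/10⌉ = 5 tape sides.
A packing using 5 tape sides:
  side 1: 8 + 1 + 1 = 10
  side 2: 7 + 3 = 10
  side 3: 7 + 3 = 10
  side 4: 6 + 3 + 1 = 10
  side 5: 1 = 1
This matches the lower bound, so 5 is optimal.

5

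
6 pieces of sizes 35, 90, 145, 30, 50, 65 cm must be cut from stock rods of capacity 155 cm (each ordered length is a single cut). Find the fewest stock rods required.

Total = 145 + 90 + 65 + 50 + 35 + 30 = 415 cm.
Lower bound: ⌈415/155⌉ = 3 stock rods.
A packing using 3 stock rods:
  stock rod 1: 145 = 145
  stock rod 2: 90 + 65 = 155
  stock rod 3: 50 + 35 + 30 = 115
This matches the lower bound, so 3 is optimal.

3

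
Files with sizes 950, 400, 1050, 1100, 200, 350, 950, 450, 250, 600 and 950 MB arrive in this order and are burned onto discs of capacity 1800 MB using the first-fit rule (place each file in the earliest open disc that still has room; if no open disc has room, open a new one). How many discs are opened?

  950 → disc 1 (new)  [load 950/1800]
  400 → disc 1  [load 1350/1800]
  1050 → disc 2 (new)  [load 1050/1800]
  1100 → disc 3 (new)  [load 1100/1800]
  200 → disc 1  [load 1550/1800]
  350 → disc 2  [load 1400/1800]
  950 → disc 4 (new)  [load 950/1800]
  450 → disc 3  [load 1550/1800]
  250 → disc 1  [load 1800/1800]
  600 → disc 4  [load 1550/1800]
  950 → disc 5 (new)  [load 950/1800]
5 discs opened.

5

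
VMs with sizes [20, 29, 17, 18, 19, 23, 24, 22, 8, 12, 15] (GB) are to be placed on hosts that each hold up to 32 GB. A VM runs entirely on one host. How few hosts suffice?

8

Total = 29 + 24 + 23 + 22 + 20 + 19 + 18 + 17 + 15 + 12 + 8 = 207 GB.
Lower bound: ⌈207/32⌉ = 7 hosts.
Also, 8 VMs each exceed 16 GB, and no two of those can share a host, so at least 8 hosts are needed.
A packing using 8 hosts:
  host 1: 29 = 29
  host 2: 24 + 8 = 32
  host 3: 23 = 23
  host 4: 22 = 22
  host 5: 20 + 12 = 32
  host 6: 19 = 19
  host 7: 18 = 18
  host 8: 17 + 15 = 32
This matches the lower bound, so 8 is optimal.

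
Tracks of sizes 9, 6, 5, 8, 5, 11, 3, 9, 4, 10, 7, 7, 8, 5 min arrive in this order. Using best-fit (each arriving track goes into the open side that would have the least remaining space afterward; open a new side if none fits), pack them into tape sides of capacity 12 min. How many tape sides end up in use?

  9 → side 1 (new)  [load 9/12]
  6 → side 2 (new)  [load 6/12]
  5 → side 2  [load 11/12]
  8 → side 3 (new)  [load 8/12]
  5 → side 4 (new)  [load 5/12]
  11 → side 5 (new)  [load 11/12]
  3 → side 1  [load 12/12]
  9 → side 6 (new)  [load 9/12]
  4 → side 3  [load 12/12]
  10 → side 7 (new)  [load 10/12]
  7 → side 4  [load 12/12]
  7 → side 8 (new)  [load 7/12]
  8 → side 9 (new)  [load 8/12]
  5 → side 8  [load 12/12]
9 tape sides opened.

9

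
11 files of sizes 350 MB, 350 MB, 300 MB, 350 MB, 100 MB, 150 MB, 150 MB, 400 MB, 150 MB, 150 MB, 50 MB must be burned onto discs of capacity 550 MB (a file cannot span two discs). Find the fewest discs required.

Total = 400 + 350 + 350 + 350 + 300 + 150 + 150 + 150 + 150 + 100 + 50 = 2500 MB.
Lower bound: ⌈2500/550⌉ = 5 discs.
A packing using 5 discs:
  disc 1: 400 + 150 = 550
  disc 2: 350 + 150 + 50 = 550
  disc 3: 350 + 150 = 500
  disc 4: 350 + 150 = 500
  disc 5: 300 + 100 = 400
This matches the lower bound, so 5 is optimal.

5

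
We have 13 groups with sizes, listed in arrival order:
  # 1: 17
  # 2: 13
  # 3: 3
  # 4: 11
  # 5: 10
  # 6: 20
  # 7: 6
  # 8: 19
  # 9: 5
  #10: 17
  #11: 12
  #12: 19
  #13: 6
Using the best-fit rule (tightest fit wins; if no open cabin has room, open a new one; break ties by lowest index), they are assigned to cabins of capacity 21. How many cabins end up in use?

  17 → cabin 1 (new)  [load 17/21]
  13 → cabin 2 (new)  [load 13/21]
  3 → cabin 1  [load 20/21]
  11 → cabin 3 (new)  [load 11/21]
  10 → cabin 3  [load 21/21]
  20 → cabin 4 (new)  [load 20/21]
  6 → cabin 2  [load 19/21]
  19 → cabin 5 (new)  [load 19/21]
  5 → cabin 6 (new)  [load 5/21]
  17 → cabin 7 (new)  [load 17/21]
  12 → cabin 6  [load 17/21]
  19 → cabin 8 (new)  [load 19/21]
  6 → cabin 9 (new)  [load 6/21]
9 cabins opened.

9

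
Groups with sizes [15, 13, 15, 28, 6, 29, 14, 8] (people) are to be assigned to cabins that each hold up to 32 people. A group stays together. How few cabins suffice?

Total = 29 + 28 + 15 + 15 + 14 + 13 + 8 + 6 = 128 people.
Lower bound: ⌈128/32⌉ = 4 cabins.
A packing using 5 cabins:
  cabin 1: 29 = 29
  cabin 2: 28 = 28
  cabin 3: 15 + 15 = 30
  cabin 4: 14 + 13 = 27
  cabin 5: 8 + 6 = 14
No arrangement into 4 cabins stays within capacity, so 5 is optimal.

5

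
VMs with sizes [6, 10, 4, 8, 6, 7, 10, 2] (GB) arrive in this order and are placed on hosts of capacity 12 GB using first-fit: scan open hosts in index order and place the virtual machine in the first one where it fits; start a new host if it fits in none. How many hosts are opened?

6

  6 → host 1 (new)  [load 6/12]
  10 → host 2 (new)  [load 10/12]
  4 → host 1  [load 10/12]
  8 → host 3 (new)  [load 8/12]
  6 → host 4 (new)  [load 6/12]
  7 → host 5 (new)  [load 7/12]
  10 → host 6 (new)  [load 10/12]
  2 → host 1  [load 12/12]
6 hosts opened.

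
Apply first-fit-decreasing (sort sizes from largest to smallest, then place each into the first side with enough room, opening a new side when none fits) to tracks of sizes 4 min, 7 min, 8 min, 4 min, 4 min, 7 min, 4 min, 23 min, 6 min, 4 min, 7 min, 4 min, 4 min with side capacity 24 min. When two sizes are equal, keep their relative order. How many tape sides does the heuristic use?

4

Sorted descending: 23, 8, 7, 7, 7, 6, 4, 4, 4, 4, 4, 4, 4.
  23 → side 1 (new)  [load 23/24]
  8 → side 2 (new)  [load 8/24]
  7 → side 2  [load 15/24]
  7 → side 2  [load 22/24]
  7 → side 3 (new)  [load 7/24]
  6 → side 3  [load 13/24]
  4 → side 3  [load 17/24]
  4 → side 3  [load 21/24]
  4 → side 4 (new)  [load 4/24]
  4 → side 4  [load 8/24]
  4 → side 4  [load 12/24]
  4 → side 4  [load 16/24]
  4 → side 4  [load 20/24]
4 tape sides opened.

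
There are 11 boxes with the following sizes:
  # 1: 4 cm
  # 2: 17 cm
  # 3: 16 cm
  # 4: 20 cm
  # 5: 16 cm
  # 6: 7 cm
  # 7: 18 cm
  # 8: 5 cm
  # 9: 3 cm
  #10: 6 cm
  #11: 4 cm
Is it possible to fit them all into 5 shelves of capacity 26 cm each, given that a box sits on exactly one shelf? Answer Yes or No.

Yes

A valid assignment using 5 shelves:
  shelf 1: 20 + 6 = 26
  shelf 2: 18 + 7 = 25
  shelf 3: 17 + 5 + 4 = 26
  shelf 4: 16 + 4 + 3 = 23
  shelf 5: 16 = 16
Every load is within 26 cm, so 5 shelves suffice.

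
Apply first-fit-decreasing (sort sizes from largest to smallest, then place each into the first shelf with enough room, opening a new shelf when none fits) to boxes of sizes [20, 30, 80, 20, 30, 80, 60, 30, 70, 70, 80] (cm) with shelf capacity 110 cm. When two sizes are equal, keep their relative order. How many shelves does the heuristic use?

6

Sorted descending: 80, 80, 80, 70, 70, 60, 30, 30, 30, 20, 20.
  80 → shelf 1 (new)  [load 80/110]
  80 → shelf 2 (new)  [load 80/110]
  80 → shelf 3 (new)  [load 80/110]
  70 → shelf 4 (new)  [load 70/110]
  70 → shelf 5 (new)  [load 70/110]
  60 → shelf 6 (new)  [load 60/110]
  30 → shelf 1  [load 110/110]
  30 → shelf 2  [load 110/110]
  30 → shelf 3  [load 110/110]
  20 → shelf 4  [load 90/110]
  20 → shelf 4  [load 110/110]
6 shelves opened.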